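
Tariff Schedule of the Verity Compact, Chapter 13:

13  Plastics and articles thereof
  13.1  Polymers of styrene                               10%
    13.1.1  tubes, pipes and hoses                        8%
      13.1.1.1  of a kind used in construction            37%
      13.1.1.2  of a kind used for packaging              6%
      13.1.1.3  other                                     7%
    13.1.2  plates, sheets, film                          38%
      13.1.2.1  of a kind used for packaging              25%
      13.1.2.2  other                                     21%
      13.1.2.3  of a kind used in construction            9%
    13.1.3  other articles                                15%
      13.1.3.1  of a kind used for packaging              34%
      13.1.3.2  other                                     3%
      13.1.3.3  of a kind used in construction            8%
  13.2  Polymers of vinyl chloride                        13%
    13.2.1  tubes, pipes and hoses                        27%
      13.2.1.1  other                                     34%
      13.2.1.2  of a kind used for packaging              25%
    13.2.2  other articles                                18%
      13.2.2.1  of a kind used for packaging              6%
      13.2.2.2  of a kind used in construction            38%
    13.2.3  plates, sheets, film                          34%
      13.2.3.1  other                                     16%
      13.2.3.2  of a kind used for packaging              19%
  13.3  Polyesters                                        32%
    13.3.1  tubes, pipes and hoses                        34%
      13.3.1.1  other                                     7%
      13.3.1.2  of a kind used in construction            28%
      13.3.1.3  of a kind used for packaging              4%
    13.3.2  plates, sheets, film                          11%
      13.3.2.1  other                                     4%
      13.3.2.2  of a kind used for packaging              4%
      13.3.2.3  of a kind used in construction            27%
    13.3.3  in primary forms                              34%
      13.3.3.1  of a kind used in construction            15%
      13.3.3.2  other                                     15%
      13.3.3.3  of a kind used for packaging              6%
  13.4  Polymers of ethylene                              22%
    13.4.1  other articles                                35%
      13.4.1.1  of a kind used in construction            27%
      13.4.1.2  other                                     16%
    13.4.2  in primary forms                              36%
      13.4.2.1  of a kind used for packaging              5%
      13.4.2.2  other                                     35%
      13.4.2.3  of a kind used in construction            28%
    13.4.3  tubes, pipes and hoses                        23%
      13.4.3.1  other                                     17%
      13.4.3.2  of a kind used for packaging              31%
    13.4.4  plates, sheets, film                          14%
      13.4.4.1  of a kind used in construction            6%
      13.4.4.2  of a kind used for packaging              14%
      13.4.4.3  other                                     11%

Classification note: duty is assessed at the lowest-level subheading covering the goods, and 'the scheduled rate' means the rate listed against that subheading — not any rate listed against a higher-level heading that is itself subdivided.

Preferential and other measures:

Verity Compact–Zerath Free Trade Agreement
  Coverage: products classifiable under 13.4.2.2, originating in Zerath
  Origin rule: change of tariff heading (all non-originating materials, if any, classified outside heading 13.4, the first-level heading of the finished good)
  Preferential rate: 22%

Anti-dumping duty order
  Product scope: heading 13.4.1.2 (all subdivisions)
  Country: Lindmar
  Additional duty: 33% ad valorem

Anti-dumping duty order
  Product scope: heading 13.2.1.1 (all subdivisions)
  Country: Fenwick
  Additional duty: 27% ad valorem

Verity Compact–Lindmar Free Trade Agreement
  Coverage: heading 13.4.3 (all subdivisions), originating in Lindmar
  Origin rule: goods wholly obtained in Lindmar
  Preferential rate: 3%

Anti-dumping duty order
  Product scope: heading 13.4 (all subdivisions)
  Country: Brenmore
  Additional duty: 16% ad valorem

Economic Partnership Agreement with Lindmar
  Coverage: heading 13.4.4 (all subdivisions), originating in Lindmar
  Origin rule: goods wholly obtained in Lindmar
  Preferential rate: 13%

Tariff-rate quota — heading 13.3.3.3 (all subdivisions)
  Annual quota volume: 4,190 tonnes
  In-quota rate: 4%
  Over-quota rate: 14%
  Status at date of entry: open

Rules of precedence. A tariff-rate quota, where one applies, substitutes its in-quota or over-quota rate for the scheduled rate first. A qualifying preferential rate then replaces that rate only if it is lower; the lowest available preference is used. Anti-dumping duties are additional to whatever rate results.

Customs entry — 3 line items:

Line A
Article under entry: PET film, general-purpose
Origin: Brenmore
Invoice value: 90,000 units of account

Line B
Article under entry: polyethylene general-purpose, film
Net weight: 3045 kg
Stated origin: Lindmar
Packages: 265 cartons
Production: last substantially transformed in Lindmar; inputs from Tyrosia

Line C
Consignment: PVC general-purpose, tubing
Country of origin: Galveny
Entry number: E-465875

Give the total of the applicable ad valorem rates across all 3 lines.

Line A: PET → 13.3; film → 13.3.2; general-purpose → 13.3.2.1. Scheduled 4%. No special measure applies. → 4%.
Line B: polyethylene → 13.4; film → 13.4.4; general-purpose → 13.4.4.3. Scheduled 11%. Lindmar agreement on 13.4.3: 13.4.4.3 not covered; Lindmar agreement on 13.4.4: not wholly obtained. → 11%.
Line C: PVC → 13.2; tubing → 13.2.1; general-purpose → 13.2.1.1. Scheduled 34%. No special measure applies. → 34%.
Sum: 4% + 11% + 34% = 49%.

49%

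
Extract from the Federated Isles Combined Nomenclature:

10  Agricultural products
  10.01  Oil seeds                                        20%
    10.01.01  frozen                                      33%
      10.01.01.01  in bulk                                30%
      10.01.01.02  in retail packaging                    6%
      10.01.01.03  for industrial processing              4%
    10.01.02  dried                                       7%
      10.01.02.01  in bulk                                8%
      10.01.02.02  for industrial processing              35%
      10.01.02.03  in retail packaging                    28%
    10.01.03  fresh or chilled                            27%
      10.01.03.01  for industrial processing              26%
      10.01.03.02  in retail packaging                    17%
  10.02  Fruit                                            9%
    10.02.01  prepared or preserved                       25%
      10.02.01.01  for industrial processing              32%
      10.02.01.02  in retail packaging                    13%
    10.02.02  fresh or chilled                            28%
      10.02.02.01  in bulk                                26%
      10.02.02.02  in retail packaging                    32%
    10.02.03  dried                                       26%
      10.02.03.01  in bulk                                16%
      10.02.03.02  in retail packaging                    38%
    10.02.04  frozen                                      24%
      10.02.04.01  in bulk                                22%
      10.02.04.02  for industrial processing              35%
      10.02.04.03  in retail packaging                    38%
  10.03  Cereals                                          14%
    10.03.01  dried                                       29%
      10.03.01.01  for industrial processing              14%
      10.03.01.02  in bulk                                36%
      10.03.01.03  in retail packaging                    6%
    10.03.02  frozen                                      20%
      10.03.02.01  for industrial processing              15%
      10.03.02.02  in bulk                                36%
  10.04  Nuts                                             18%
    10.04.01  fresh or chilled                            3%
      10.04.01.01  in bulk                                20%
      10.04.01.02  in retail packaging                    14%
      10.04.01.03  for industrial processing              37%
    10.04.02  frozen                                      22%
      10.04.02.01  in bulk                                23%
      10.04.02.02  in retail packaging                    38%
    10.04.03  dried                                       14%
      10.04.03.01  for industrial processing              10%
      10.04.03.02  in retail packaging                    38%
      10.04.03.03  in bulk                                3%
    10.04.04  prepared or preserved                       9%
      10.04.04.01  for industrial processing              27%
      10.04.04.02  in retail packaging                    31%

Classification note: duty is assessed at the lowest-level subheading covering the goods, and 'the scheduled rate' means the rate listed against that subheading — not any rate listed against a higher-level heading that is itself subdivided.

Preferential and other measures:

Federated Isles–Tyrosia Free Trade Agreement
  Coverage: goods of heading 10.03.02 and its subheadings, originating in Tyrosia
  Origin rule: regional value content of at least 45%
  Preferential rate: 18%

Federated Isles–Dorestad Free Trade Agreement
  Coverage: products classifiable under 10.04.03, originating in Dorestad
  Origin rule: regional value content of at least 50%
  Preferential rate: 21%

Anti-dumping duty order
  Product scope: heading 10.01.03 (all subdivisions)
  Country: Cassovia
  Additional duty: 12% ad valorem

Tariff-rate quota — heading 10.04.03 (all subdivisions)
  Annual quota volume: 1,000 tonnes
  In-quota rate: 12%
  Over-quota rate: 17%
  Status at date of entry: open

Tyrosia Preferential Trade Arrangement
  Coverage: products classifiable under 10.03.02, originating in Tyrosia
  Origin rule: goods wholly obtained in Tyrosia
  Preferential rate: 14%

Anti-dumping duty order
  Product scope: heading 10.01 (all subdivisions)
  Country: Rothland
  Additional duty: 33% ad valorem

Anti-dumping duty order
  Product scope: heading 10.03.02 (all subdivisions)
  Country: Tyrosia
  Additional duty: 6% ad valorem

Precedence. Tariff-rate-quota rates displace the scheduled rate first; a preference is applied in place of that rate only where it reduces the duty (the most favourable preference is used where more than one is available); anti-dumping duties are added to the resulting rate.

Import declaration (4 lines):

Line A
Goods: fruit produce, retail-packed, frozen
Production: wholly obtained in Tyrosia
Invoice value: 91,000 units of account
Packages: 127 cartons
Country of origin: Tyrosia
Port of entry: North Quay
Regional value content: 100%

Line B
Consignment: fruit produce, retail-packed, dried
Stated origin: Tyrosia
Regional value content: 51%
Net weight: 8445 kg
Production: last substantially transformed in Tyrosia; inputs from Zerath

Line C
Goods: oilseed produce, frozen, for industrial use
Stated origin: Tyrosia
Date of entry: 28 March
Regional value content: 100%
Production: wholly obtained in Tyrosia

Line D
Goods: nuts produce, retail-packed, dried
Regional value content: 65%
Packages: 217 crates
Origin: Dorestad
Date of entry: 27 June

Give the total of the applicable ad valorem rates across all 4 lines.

92%

Line A: fruit → 10.02; frozen → 10.02.04; retail-packed → 10.02.04.03. Scheduled 38%. Tyrosia agreement on 10.03.02: 10.02.04.03 not covered; Tyrosia agreement on 10.03.02: 10.02.04.03 not covered. → 38%.
Line B: fruit → 10.02; dried → 10.02.03; retail-packed → 10.02.03.02. Scheduled 38%. Tyrosia agreement on 10.03.02: 10.02.03.02 not covered; Tyrosia agreement on 10.03.02: 10.02.03.02 not covered. → 38%.
Line C: oilseed → 10.01; frozen → 10.01.01; for industrial use → 10.01.01.03. Scheduled 4%. Tyrosia agreement on 10.03.02: 10.01.01.03 not covered; Tyrosia agreement on 10.03.02: 10.01.01.03 not covered. → 4%.
Line D: nuts → 10.04; dried → 10.04.03; retail-packed → 10.04.03.02. Scheduled 38%. quota on 10.04.03 open → in-quota 12%; Dorestad agreement on 10.04.03: RVC ≥ 50% → 21% available; preference 21% not lower than 12% → no reduction. → 12%.
Sum: 38% + 38% + 4% + 12% = 92%.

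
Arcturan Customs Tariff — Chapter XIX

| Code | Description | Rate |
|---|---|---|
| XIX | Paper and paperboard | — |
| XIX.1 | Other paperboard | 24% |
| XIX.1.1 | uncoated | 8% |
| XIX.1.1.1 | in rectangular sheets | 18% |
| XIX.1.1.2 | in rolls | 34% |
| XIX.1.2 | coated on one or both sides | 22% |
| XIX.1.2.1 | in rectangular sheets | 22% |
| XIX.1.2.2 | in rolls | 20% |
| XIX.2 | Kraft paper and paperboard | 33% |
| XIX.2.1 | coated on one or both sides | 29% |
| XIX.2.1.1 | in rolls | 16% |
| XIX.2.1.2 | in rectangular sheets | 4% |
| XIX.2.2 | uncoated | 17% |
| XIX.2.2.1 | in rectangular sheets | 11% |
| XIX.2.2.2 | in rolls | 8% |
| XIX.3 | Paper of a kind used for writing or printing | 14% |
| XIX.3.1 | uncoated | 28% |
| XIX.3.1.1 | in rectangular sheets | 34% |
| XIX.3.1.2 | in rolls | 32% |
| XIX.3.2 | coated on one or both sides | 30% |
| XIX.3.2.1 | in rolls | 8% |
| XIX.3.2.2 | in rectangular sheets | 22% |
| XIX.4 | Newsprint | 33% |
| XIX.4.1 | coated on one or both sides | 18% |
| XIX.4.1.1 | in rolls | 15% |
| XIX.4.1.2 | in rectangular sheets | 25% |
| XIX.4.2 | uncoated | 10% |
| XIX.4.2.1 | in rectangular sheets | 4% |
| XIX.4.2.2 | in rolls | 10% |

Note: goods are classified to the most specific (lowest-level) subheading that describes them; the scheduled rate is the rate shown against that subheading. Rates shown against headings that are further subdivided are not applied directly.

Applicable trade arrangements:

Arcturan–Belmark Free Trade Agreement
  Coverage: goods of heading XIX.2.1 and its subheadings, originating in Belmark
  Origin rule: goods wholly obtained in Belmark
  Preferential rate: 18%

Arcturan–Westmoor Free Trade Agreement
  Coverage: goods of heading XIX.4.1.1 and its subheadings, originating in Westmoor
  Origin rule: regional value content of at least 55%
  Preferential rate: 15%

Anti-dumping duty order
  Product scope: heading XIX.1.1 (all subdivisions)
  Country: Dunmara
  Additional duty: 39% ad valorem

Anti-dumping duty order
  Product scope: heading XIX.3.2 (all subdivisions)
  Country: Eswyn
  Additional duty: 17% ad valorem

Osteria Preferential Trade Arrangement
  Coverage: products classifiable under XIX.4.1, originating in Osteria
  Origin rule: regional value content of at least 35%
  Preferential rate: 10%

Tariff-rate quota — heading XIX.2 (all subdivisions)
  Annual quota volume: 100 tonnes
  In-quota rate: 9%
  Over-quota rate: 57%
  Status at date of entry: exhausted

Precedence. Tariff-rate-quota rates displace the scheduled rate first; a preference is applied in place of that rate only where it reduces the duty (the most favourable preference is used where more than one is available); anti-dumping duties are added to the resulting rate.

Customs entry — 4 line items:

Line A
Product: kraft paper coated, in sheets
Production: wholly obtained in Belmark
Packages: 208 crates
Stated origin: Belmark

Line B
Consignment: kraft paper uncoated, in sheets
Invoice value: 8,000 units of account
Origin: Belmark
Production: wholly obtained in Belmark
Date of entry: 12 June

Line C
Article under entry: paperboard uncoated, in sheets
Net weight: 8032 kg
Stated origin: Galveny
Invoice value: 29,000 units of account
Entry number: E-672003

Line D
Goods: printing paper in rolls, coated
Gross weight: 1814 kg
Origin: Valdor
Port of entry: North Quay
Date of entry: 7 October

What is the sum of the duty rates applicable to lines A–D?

101%

Line A: kraft paper → XIX.2; coated → XIX.2.1; in sheets → XIX.2.1.2. Scheduled 4%. quota on XIX.2 exhausted → over-quota 57%; Belmark agreement on XIX.2.1: wholly obtained → 18% available; preferential 18%. → 18%.
Line B: kraft paper → XIX.2; uncoated → XIX.2.2; in sheets → XIX.2.2.1. Scheduled 11%. quota on XIX.2 exhausted → over-quota 57%; Belmark agreement on XIX.2.1: XIX.2.2.1 not covered. → 57%.
Line C: paperboard → XIX.1; uncoated → XIX.1.1; in sheets → XIX.1.1.1. Scheduled 18%. No special measure applies. → 18%.
Line D: printing paper → XIX.3; coated → XIX.3.2; in rolls → XIX.3.2.1. Scheduled 8%. No special measure applies. → 8%.
Sum: 18% + 57% + 18% + 8% = 101%.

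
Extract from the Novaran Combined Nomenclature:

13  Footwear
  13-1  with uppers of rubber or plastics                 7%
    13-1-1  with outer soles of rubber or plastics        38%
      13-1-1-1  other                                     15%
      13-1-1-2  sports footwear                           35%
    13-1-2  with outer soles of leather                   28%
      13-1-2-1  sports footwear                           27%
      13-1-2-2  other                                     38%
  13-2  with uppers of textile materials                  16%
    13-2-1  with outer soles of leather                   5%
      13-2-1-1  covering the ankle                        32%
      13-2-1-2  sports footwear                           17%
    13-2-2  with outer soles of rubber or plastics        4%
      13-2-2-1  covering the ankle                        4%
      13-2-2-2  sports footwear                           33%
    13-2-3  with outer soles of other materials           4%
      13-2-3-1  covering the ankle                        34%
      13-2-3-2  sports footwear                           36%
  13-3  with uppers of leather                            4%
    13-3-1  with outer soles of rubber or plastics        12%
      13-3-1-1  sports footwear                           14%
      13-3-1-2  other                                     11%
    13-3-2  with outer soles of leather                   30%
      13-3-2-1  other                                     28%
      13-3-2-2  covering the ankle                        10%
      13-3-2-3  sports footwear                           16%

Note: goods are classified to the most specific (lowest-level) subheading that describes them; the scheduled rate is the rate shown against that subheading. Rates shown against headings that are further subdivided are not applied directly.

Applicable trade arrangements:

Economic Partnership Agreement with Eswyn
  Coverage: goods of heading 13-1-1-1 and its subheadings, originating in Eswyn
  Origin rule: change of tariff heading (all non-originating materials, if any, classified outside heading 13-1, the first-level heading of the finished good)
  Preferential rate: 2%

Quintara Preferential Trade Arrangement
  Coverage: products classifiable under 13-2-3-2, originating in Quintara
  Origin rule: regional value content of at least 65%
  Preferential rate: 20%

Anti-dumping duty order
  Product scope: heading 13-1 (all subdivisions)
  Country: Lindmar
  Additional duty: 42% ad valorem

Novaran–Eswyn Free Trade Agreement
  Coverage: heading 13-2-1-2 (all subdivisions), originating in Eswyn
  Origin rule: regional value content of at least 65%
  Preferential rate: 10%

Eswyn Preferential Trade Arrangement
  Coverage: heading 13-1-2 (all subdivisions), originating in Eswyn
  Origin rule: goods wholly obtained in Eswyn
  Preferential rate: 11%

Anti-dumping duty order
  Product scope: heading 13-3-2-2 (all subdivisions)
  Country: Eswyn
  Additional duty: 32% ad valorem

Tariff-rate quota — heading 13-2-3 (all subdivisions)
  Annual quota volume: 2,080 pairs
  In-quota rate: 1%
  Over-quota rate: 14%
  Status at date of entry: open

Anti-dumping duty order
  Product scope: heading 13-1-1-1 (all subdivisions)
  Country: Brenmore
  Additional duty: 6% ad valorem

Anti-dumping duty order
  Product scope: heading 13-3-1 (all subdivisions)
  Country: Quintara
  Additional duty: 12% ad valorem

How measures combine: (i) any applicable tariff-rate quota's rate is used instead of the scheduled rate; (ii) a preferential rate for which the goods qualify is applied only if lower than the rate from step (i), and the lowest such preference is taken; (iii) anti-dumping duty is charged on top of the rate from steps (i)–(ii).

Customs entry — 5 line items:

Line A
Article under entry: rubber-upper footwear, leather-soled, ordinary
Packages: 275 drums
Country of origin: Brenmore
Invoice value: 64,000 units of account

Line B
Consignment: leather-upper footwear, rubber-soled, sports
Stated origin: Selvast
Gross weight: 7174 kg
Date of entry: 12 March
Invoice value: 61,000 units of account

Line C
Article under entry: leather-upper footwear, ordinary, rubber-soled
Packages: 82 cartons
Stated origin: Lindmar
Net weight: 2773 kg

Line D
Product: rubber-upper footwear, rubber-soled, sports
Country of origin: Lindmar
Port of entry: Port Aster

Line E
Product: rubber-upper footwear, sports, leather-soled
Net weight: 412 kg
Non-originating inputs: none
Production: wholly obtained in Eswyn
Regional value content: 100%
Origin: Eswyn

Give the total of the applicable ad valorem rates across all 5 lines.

Line A: rubber-upper → 13-1; leather-soled → 13-1-2; ordinary → 13-1-2-2. Scheduled 38%. No special measure applies. → 38%.
Line B: leather-upper → 13-3; rubber-soled → 13-3-1; sports → 13-3-1-1. Scheduled 14%. No special measure applies. → 14%.
Line C: leather-upper → 13-3; rubber-soled → 13-3-1; ordinary → 13-3-1-2. Scheduled 11%. No special measure applies. → 11%.
Line D: rubber-upper → 13-1; rubber-soled → 13-1-1; sports → 13-1-1-2. Scheduled 35%. anti-dumping (Lindmar, 13-1): +42%; total 35% + 42% = 77%. → 77%.
Line E: rubber-upper → 13-1; leather-soled → 13-1-2; sports → 13-1-2-1. Scheduled 27%. Eswyn agreement on 13-1-1-1: 13-1-2-1 not covered; Eswyn agreement on 13-2-1-2: 13-1-2-1 not covered; Eswyn agreement on 13-1-2: wholly obtained → 11% available; preferential 11%. → 11%.
Sum: 38% + 14% + 11% + 77% + 11% = 151%.

151%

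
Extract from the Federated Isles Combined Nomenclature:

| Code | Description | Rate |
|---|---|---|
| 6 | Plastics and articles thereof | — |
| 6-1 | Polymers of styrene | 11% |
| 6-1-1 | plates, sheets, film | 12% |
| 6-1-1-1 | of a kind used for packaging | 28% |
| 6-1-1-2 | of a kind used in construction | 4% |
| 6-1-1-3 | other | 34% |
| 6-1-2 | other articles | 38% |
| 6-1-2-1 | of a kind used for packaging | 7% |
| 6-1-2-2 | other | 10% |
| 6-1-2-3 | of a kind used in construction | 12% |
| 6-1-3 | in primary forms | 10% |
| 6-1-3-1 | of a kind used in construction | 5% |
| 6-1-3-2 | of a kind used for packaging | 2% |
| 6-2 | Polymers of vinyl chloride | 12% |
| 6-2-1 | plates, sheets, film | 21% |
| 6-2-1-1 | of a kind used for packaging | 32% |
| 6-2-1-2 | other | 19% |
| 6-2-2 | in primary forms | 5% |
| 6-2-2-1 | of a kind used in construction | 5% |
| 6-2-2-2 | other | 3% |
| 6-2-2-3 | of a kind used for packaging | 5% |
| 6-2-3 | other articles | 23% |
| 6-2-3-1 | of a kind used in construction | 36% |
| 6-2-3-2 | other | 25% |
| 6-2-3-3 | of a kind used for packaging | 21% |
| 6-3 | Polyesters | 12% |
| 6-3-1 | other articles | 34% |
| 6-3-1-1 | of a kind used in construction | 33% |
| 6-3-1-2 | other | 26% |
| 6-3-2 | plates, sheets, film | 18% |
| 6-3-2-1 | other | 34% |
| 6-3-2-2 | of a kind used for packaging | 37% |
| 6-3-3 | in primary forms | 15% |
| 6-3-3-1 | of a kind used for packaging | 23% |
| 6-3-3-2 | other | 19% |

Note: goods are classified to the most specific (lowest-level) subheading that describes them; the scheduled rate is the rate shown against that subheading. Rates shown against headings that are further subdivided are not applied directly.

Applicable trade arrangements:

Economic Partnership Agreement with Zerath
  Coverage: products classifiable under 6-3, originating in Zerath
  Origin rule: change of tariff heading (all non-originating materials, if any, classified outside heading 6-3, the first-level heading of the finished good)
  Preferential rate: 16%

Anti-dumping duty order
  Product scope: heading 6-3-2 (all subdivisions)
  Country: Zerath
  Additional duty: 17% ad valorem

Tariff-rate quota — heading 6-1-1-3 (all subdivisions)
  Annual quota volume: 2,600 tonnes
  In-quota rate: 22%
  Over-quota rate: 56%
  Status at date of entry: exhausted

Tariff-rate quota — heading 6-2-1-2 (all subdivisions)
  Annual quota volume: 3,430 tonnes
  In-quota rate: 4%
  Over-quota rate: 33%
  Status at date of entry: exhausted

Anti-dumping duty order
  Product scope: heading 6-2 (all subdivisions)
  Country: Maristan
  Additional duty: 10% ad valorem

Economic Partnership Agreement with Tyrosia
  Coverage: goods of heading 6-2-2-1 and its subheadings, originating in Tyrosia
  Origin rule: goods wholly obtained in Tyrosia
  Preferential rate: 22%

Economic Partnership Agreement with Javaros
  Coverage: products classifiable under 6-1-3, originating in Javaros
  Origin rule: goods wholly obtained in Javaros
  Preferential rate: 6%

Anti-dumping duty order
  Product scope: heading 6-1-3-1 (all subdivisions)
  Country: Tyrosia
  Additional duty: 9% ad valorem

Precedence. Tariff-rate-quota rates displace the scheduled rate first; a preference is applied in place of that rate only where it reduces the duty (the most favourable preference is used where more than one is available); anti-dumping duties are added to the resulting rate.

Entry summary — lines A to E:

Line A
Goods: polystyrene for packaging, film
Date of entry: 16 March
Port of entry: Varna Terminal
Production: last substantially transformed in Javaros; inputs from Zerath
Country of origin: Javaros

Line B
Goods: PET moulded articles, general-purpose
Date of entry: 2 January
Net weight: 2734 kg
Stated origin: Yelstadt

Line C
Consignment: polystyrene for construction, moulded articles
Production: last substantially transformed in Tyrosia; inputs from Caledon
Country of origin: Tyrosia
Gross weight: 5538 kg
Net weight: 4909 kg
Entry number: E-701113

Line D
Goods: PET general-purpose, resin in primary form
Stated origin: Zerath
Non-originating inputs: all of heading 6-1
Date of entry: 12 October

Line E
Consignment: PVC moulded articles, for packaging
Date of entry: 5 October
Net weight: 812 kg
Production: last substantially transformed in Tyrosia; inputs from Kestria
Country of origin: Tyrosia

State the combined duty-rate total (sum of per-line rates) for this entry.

Line A: polystyrene → 6-1; film → 6-1-1; for packaging → 6-1-1-1. Scheduled 28%. Javaros agreement on 6-1-3: 6-1-1-1 not covered. → 28%.
Line B: PET → 6-3; moulded articles → 6-3-1; general-purpose → 6-3-1-2. Scheduled 26%. No special measure applies. → 26%.
Line C: polystyrene → 6-1; moulded articles → 6-1-2; for construction → 6-1-2-3. Scheduled 12%. Tyrosia agreement on 6-2-2-1: 6-1-2-3 not covered. → 12%.
Line D: PET → 6-3; resin in primary form → 6-3-3; general-purpose → 6-3-3-2. Scheduled 19%. Zerath agreement on 6-3: CTH met → 16% available; preferential 16%. → 16%.
Line E: PVC → 6-2; moulded articles → 6-2-3; for packaging → 6-2-3-3. Scheduled 21%. Tyrosia agreement on 6-2-2-1: 6-2-3-3 not covered. → 21%.
Sum: 28% + 26% + 12% + 16% + 21% = 103%.

103%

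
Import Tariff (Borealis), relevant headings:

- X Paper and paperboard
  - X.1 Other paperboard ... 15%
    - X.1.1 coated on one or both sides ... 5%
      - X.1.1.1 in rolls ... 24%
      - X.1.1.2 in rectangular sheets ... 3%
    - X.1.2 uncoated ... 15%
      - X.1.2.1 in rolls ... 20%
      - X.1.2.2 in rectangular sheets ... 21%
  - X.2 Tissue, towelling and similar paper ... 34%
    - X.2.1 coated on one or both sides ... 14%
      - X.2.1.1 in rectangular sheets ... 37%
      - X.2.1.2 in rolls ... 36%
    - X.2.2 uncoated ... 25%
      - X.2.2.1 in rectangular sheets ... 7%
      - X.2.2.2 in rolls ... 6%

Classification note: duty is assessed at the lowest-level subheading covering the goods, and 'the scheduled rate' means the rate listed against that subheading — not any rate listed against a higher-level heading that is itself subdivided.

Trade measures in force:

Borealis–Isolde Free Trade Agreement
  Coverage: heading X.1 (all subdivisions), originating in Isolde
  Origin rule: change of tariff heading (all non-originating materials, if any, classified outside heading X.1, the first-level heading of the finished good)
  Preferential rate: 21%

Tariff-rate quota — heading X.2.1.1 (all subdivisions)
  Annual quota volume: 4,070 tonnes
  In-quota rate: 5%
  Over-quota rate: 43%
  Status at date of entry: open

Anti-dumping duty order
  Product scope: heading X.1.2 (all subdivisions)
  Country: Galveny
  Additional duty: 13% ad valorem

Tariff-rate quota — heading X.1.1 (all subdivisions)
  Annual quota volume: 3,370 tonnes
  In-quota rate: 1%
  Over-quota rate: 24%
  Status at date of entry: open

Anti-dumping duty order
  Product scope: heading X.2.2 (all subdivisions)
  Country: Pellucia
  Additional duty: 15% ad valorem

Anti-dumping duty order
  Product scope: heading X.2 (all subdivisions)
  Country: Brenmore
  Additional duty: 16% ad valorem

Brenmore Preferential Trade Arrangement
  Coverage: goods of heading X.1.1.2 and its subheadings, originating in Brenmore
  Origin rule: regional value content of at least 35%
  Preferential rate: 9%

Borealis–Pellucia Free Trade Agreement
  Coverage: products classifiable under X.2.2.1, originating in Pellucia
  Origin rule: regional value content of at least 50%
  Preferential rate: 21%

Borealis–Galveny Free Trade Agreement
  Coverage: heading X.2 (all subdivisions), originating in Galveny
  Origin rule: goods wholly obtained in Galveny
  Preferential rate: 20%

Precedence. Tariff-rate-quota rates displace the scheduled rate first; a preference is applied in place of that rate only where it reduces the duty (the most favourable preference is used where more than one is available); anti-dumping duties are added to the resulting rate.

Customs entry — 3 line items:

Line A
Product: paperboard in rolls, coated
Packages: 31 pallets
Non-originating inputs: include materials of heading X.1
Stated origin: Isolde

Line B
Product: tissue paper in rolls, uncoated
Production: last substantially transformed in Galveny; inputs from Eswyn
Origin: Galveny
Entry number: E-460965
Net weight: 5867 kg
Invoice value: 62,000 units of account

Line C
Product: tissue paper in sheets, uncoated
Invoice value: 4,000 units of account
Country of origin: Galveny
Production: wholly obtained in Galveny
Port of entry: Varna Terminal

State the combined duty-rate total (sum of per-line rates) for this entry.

14%

Line A: paperboard → X.1; coated → X.1.1; in rolls → X.1.1.1. Scheduled 24%. quota on X.1.1 open → in-quota 1%; Isolde agreement on X.1: CTH not met. → 1%.
Line B: tissue paper → X.2; uncoated → X.2.2; in rolls → X.2.2.2. Scheduled 6%. Galveny agreement on X.2: not wholly obtained. → 6%.
Line C: tissue paper → X.2; uncoated → X.2.2; in sheets → X.2.2.1. Scheduled 7%. Galveny agreement on X.2: wholly obtained → 20% available; preference 20% not lower than 7% → no reduction. → 7%.
Sum: 1% + 6% + 7% = 14%.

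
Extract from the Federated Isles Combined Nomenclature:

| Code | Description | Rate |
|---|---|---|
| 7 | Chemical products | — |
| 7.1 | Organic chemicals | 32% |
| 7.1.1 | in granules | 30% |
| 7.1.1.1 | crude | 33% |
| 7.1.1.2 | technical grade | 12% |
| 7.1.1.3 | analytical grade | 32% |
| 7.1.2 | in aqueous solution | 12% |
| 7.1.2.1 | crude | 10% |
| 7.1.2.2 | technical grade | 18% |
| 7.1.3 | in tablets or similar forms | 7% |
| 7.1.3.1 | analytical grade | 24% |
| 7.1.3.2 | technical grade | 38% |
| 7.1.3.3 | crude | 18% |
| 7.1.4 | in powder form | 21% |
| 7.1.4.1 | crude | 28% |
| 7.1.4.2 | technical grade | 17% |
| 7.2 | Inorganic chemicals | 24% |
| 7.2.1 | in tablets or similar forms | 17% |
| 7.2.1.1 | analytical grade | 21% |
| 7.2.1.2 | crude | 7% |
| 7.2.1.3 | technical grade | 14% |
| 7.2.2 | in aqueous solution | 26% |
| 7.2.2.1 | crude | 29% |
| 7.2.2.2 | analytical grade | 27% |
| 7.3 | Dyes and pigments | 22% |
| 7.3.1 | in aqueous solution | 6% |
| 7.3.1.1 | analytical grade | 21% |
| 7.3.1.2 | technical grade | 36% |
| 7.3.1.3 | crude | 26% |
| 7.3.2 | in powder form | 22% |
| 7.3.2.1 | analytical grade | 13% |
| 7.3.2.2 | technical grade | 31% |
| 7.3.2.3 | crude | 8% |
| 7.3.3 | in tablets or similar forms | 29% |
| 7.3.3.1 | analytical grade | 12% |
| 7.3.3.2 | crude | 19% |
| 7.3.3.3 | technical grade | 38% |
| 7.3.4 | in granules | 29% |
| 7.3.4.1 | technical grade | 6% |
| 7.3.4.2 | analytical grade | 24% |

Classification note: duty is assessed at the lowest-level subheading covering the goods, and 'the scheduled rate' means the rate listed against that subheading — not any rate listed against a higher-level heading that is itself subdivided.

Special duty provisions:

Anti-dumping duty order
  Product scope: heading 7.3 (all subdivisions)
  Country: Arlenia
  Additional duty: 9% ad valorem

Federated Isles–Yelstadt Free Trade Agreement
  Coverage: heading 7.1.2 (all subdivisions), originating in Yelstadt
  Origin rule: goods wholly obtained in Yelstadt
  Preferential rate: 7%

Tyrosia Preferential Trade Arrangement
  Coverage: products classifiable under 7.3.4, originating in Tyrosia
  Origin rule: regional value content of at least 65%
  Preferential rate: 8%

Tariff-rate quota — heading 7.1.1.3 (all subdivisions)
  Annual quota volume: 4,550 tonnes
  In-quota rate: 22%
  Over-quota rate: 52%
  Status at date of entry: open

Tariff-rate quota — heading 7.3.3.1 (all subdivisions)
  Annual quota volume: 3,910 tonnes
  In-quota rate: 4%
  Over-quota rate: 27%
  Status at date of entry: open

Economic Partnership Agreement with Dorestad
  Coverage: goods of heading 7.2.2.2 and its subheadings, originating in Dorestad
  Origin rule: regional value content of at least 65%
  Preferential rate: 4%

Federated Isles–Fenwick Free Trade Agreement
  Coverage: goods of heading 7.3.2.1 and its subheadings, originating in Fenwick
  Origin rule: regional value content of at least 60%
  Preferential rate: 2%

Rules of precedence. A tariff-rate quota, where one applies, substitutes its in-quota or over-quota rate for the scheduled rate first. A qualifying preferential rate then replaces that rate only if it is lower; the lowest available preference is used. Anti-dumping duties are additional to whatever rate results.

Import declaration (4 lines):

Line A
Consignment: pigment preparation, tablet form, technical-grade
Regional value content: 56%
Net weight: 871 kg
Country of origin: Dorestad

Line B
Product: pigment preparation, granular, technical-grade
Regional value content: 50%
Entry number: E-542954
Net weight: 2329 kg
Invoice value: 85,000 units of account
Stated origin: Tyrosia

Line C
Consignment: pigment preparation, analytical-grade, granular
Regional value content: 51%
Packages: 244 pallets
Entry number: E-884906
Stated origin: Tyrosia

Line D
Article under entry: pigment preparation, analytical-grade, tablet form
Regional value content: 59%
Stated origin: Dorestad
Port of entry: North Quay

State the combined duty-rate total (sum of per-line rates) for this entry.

Line A: pigment → 7.3; tablet form → 7.3.3; technical-grade → 7.3.3.3. Scheduled 38%. Dorestad agreement on 7.2.2.2: 7.3.3.3 not covered. → 38%.
Line B: pigment → 7.3; granular → 7.3.4; technical-grade → 7.3.4.1. Scheduled 6%. Tyrosia agreement on 7.3.4: RVC < 65%. → 6%.
Line C: pigment → 7.3; granular → 7.3.4; analytical-grade → 7.3.4.2. Scheduled 24%. Tyrosia agreement on 7.3.4: RVC < 65%. → 24%.
Line D: pigment → 7.3; tablet form → 7.3.3; analytical-grade → 7.3.3.1. Scheduled 12%. quota on 7.3.3.1 open → in-quota 4%; Dorestad agreement on 7.2.2.2: 7.3.3.1 not covered. → 4%.
Sum: 38% + 6% + 24% + 4% = 72%.

72%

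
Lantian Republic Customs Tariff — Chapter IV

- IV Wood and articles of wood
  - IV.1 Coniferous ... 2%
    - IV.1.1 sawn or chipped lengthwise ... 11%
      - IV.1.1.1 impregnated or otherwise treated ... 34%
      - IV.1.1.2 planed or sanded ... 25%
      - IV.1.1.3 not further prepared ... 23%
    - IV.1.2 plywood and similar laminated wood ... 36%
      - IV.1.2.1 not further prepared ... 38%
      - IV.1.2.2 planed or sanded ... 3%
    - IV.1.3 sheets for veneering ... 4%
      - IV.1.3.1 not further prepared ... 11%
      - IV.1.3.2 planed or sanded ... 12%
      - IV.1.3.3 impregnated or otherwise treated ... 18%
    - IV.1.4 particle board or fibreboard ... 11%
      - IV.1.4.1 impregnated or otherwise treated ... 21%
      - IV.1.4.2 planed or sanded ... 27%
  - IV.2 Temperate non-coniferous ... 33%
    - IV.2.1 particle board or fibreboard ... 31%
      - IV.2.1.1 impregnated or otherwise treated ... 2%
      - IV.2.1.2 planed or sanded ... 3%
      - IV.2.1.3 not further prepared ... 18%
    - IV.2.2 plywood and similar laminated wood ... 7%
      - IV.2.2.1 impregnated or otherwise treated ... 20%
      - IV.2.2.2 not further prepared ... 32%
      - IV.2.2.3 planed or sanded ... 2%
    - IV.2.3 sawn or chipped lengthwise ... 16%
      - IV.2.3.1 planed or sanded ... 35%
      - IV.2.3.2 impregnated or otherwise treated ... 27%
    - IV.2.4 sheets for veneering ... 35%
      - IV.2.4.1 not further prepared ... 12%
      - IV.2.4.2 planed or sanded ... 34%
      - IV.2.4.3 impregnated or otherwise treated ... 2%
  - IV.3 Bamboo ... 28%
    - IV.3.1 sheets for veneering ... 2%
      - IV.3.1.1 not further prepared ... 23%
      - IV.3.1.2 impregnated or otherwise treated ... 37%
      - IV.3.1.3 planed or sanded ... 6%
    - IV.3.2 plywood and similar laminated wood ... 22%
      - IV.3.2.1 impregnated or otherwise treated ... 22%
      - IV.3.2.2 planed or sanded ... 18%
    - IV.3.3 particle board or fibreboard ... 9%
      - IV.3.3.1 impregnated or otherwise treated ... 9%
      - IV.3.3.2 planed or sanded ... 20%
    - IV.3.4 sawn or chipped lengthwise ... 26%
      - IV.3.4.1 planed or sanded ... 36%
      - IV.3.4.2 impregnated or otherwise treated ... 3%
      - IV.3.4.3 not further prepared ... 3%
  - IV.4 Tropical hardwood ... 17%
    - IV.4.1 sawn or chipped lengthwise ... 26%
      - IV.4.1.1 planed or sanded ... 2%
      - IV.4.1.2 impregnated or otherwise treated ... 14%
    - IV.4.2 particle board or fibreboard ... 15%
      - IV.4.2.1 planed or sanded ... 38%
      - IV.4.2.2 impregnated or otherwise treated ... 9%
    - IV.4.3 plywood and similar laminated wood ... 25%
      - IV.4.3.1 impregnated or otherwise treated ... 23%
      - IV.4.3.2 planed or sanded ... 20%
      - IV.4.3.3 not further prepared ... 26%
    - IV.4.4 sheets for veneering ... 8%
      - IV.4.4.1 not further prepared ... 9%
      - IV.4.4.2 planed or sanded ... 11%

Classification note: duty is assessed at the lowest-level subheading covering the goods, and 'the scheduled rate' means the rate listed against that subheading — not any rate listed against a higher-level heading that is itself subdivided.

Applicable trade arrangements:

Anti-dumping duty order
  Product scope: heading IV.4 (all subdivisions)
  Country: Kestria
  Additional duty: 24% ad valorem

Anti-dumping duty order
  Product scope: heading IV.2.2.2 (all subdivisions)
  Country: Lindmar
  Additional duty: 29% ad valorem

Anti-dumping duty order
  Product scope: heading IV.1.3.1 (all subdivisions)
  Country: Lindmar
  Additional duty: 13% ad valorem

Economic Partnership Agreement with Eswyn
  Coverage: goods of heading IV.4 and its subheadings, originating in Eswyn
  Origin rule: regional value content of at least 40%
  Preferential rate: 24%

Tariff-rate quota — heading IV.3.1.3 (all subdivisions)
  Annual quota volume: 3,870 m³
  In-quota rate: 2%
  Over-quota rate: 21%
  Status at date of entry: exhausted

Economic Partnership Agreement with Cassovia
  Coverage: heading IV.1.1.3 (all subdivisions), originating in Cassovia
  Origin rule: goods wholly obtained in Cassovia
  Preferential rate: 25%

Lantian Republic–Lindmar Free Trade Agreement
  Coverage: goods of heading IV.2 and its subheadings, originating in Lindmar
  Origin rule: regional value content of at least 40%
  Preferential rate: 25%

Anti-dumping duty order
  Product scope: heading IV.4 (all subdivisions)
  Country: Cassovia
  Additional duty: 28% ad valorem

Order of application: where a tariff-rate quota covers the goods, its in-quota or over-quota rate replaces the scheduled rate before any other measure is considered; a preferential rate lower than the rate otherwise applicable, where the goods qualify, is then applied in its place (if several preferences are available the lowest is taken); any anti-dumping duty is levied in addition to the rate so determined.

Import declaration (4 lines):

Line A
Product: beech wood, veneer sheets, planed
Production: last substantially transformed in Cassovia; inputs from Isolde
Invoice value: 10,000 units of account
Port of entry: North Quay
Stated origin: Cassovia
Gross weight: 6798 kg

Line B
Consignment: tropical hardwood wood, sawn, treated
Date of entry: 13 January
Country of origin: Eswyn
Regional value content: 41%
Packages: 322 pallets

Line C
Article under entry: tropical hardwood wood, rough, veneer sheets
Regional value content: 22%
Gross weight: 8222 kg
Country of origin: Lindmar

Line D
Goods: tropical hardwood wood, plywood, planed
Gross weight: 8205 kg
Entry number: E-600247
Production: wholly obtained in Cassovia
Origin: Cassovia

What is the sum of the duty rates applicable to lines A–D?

Line A: beech → IV.2; veneer sheets → IV.2.4; planed → IV.2.4.2. Scheduled 34%. Cassovia agreement on IV.1.1.3: IV.2.4.2 not covered. → 34%.
Line B: tropical hardwood → IV.4; sawn → IV.4.1; treated → IV.4.1.2. Scheduled 14%. Eswyn agreement on IV.4: RVC ≥ 40% → 24% available; preference 24% not lower than 14% → no reduction. → 14%.
Line C: tropical hardwood → IV.4; veneer sheets → IV.4.4; rough → IV.4.4.1. Scheduled 9%. Lindmar agreement on IV.2: IV.4.4.1 not covered. → 9%.
Line D: tropical hardwood → IV.4; plywood → IV.4.3; planed → IV.4.3.2. Scheduled 20%. Cassovia agreement on IV.1.1.3: IV.4.3.2 not covered; anti-dumping (Cassovia, IV.4): +28%; total 20% + 28% = 48%. → 48%.
Sum: 34% + 14% + 9% + 48% = 105%.

105%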